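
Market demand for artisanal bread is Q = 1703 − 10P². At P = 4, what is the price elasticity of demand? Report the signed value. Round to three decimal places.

-0.207

At P = 4, Q = 1543.
dQ/dP = −20P = -80.
ε = (dQ/dP)(P/Q) = (-80)(4/1543).
|ε| < 1, so demand is inelastic at this price.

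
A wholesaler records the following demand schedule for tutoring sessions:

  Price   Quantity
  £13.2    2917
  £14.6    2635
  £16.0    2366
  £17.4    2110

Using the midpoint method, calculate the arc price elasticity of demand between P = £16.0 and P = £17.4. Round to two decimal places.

At P = 16.0, Q = 2366; at P = 17.4, Q = 2110.
ΔQ = -256, ΔP = 1.4. Midpoints: P̄ = 16.70, Q̄ = 2238.0.
ε = (ΔQ/ΔP)(P̄/Q̄) = (-256/1.4)(16.70/2238.0).

-1.36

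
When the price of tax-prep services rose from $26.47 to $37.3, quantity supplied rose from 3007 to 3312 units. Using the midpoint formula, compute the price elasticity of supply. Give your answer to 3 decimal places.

ΔQ = 3312 − 3007 = 305; ΔP = 37.3 − 26.47 = 10.83.
Midpoints: P̄ = 31.88, Q̄ = 3159.5.
ε_s = (ΔQ/ΔP)(P̄/Q̄) = (305/10.83)(31.88/3159.5).

0.284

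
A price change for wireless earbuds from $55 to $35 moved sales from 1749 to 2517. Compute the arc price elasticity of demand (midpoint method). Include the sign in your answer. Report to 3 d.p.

ΔQ = 2517 − 1749 = 768; ΔP = 35 − 55 = -20.
Midpoints: P̄ = 45.00, Q̄ = 2133.0.
ε = (ΔQ/ΔP)(P̄/Q̄) = (768/-20)(45.00/2133.0).

-0.810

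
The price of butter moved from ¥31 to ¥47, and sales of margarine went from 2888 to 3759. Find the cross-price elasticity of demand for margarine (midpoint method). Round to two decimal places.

ΔQ_x = 3759 − 2888 = 871; ΔP_y = 47 − 31 = 16.
Midpoints: P̄_y = 39.00, Q̄_x = 3323.5.
ε_xy = (ΔQ_x/ΔP_y)(P̄_y/Q̄_x) = (871/16)(39.00/3323.5).

0.64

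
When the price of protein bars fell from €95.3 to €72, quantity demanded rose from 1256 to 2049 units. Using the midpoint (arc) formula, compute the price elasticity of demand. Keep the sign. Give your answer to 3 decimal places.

-1.723

ΔQ = 2049 − 1256 = 793; ΔP = 72 − 95.3 = -23.3.
Midpoints: P̄ = 83.65, Q̄ = 1652.5.
ε = (ΔQ/ΔP)(P̄/Q̄) = (793/-23.3)(83.65/1652.5).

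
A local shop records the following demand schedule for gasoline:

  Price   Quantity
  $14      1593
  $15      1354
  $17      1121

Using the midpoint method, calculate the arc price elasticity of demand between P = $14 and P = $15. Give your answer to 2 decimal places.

At P = 14, Q = 1593; at P = 15, Q = 1354.
ΔQ = -239, ΔP = 1. Midpoints: P̄ = 14.50, Q̄ = 1473.5.
ε = (ΔQ/ΔP)(P̄/Q̄) = (-239/1)(14.50/1473.5).

-2.35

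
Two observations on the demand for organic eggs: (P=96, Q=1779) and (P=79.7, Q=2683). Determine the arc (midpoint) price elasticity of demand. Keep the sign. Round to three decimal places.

-2.184

ΔQ = 2683 − 1779 = 904; ΔP = 79.7 − 96 = -16.3.
Midpoints: P̄ = 87.85, Q̄ = 2231.0.
ε = (ΔQ/ΔP)(P̄/Q̄) = (904/-16.3)(87.85/2231.0).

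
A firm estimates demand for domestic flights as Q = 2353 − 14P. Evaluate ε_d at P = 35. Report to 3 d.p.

-0.263

At P = 35, Q = 1863.
dQ/dP = −14.
ε = (dQ/dP)(P/Q) = (-14)(35/1863).
|ε| < 1, so demand is inelastic at this price.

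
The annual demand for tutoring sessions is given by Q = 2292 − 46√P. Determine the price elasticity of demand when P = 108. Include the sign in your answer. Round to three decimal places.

At P = 108, Q = 1813.954.
dQ/dP = −46/(2√P) = -2.213.
ε = (dQ/dP)(P/Q) = (-2.213)(108/1813.954).
|ε| < 1, so demand is inelastic at this price.

-0.132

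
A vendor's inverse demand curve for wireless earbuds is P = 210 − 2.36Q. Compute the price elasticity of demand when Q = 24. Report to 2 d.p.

-2.71

At Q = 24, P = 210 − 2.36(24) = 153.36.
dP/dQ = −2.36, so dQ/dP = 1/(−2.36) = -0.424.
ε = (dQ/dP)(P/Q) = (-0.424)(153.36/24).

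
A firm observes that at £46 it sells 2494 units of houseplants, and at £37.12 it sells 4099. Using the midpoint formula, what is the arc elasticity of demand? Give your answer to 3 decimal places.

-2.279

ΔQ = 4099 − 2494 = 1605; ΔP = 37.12 − 46 = -8.88.
Midpoints: P̄ = 41.56, Q̄ = 3296.5.
ε = (ΔQ/ΔP)(P̄/Q̄) = (1605/-8.88)(41.56/3296.5).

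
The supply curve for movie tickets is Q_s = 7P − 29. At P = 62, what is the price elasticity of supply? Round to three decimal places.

1.072

At P = 62, Q_s = 405.
dQ_s/dP = 7.
ε_s = (dQ_s/dP)(P/Q_s) = (7)(62/405).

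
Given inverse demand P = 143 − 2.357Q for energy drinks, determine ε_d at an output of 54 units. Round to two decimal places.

At Q = 54, P = 143 − 2.357(54) = 15.72.
dP/dQ = −2.357, so dQ/dP = 1/(−2.357) = -0.424.
ε = (dQ/dP)(P/Q) = (-0.424)(15.72/54).

-0.12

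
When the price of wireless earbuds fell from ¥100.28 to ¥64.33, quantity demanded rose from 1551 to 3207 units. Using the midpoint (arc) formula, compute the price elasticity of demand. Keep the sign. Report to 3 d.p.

ΔQ = 3207 − 1551 = 1656; ΔP = 64.33 − 100.28 = -35.95.
Midpoints: P̄ = 82.31, Q̄ = 2379.0.
ε = (ΔQ/ΔP)(P̄/Q̄) = (1656/-35.95)(82.31/2379.0).

-1.594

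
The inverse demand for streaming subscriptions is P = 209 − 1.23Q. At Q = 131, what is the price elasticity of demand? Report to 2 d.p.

At Q = 131, P = 209 − 1.23(131) = 47.87.
dP/dQ = −1.23, so dQ/dP = 1/(−1.23) = -0.813.
ε = (dQ/dP)(P/Q) = (-0.813)(47.87/131).

-0.30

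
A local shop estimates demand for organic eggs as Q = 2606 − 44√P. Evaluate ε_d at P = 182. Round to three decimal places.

-0.147

At P = 182, Q = 2012.408.
dQ/dP = −44/(2√P) = -1.631.
ε = (dQ/dP)(P/Q) = (-1.631)(182/2012.408).
|ε| < 1, so demand is inelastic at this price.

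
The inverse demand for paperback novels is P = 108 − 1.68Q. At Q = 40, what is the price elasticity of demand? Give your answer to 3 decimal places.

-0.607

At Q = 40, P = 108 − 1.68(40) = 40.80.
dP/dQ = −1.68, so dQ/dP = 1/(−1.68) = -0.595.
ε = (dQ/dP)(P/Q) = (-0.595)(40.80/40).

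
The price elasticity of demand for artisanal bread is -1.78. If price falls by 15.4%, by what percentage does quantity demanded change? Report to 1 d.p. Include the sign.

27.4%

%ΔQ ≈ ε × %ΔP = (-1.78)(-15.4%) = 27.41%.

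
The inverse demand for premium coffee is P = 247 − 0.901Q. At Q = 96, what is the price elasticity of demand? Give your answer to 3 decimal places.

At Q = 96, P = 247 − 0.901(96) = 160.50.
dP/dQ = −0.901, so dQ/dP = 1/(−0.901) = -1.110.
ε = (dQ/dP)(P/Q) = (-1.110)(160.50/96).

-1.856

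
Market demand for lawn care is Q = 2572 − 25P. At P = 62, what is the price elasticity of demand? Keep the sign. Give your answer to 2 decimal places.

-1.52

At P = 62, Q = 1022.
dQ/dP = −25.
ε = (dQ/dP)(P/Q) = (-25)(62/1022).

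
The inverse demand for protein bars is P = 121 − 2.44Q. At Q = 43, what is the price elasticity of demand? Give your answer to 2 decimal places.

-0.15

At Q = 43, P = 121 − 2.44(43) = 16.08.
dP/dQ = −2.44, so dQ/dP = 1/(−2.44) = -0.410.
ε = (dQ/dP)(P/Q) = (-0.410)(16.08/43).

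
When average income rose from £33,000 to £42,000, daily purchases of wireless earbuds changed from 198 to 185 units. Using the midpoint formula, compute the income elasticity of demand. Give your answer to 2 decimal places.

-0.28

ΔQ = -13, ΔI = 9000. Midpoints: Ī = 37,500, Q̄ = 191.5.
ε_I = (ΔQ/ΔI)(Ī/Q̄) = (-13/9000)(37500/191.5).
ε_I < 0, so the good is inferior.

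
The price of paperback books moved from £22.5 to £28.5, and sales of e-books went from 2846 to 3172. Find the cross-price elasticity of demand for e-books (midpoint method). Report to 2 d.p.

0.46

ΔQ_x = 3172 − 2846 = 326; ΔP_y = 28.5 − 22.5 = 6.
Midpoints: P̄_y = 25.50, Q̄_x = 3009.0.
ε_xy = (ΔQ_x/ΔP_y)(P̄_y/Q̄_x) = (326/6)(25.50/3009.0).
ε_xy > 0, so the goods are substitutes.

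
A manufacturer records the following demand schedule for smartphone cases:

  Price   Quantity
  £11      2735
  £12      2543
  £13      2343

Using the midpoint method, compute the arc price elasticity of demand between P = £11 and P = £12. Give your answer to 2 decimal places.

-0.84

At P = 11, Q = 2735; at P = 12, Q = 2543.
ΔQ = -192, ΔP = 1. Midpoints: P̄ = 11.50, Q̄ = 2639.0.
ε = (ΔQ/ΔP)(P̄/Q̄) = (-192/1)(11.50/2639.0).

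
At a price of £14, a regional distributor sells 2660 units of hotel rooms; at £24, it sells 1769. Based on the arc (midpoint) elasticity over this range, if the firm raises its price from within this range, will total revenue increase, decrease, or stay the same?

increase

Arc ε = (-891/10)(19.00/2214.5) ≈ -0.764.
|ε| = 0.76 < 1, so demand is inelastic. A price rise therefore raises total revenue.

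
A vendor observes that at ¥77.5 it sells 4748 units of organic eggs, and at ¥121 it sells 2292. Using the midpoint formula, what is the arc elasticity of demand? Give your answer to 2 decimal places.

-1.59

ΔQ = 2292 − 4748 = -2456; ΔP = 121 − 77.5 = 43.5.
Midpoints: P̄ = 99.25, Q̄ = 3520.0.
ε = (ΔQ/ΔP)(P̄/Q̄) = (-2456/43.5)(99.25/3520.0).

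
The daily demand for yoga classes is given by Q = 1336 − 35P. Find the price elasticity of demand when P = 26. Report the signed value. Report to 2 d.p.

At P = 26, Q = 426.
dQ/dP = −35.
ε = (dQ/dP)(P/Q) = (-35)(26/426).
|ε| > 1, so demand is elastic at this price.

-2.14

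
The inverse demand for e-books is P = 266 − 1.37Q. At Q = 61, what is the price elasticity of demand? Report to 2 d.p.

-2.18

At Q = 61, P = 266 − 1.37(61) = 182.43.
dP/dQ = −1.37, so dQ/dP = 1/(−1.37) = -0.730.
ε = (dQ/dP)(P/Q) = (-0.730)(182.43/61).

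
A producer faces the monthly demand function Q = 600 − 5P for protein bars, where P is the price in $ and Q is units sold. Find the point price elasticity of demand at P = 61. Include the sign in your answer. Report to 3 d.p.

-1.034

At P = 61, Q = 295.
dQ/dP = −5.
ε = (dQ/dP)(P/Q) = (-5)(61/295).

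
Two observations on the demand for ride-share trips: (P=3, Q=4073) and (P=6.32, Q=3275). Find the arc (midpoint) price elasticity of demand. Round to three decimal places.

ΔQ = 3275 − 4073 = -798; ΔP = 6.32 − 3 = 3.32.
Midpoints: P̄ = 4.66, Q̄ = 3674.0.
ε = (ΔQ/ΔP)(P̄/Q̄) = (-798/3.32)(4.66/3674.0).

-0.305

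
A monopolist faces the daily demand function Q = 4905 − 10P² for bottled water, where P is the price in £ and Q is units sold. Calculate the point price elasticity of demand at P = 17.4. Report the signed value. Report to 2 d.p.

-3.23

At P = 17.4, Q = 1877.400.
dQ/dP = −20P = -348.
ε = (dQ/dP)(P/Q) = (-348)(17.4/1877.400).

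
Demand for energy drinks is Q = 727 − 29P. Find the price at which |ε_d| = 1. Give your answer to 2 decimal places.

For linear demand Q = a − bP, ε = −bP/(a − bP). |ε| = 1 when bP = a − bP, i.e. P = a/(2b).
P = 727/(2·29) = 727/58 = 12.5345.

12.53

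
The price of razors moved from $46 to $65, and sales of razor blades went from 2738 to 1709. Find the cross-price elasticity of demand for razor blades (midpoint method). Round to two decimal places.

ΔQ_x = 1709 − 2738 = -1029; ΔP_y = 65 − 46 = 19.
Midpoints: P̄_y = 55.50, Q̄_x = 2223.5.
ε_xy = (ΔQ_x/ΔP_y)(P̄_y/Q̄_x) = (-1029/19)(55.50/2223.5).

-1.35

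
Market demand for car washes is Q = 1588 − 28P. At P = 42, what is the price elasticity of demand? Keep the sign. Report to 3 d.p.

At P = 42, Q = 412.
dQ/dP = −28.
ε = (dQ/dP)(P/Q) = (-28)(42/412).
|ε| > 1, so demand is elastic at this price.

-2.854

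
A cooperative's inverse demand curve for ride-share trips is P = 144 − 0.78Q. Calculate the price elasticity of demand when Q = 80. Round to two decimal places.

At Q = 80, P = 144 − 0.78(80) = 81.60.
dP/dQ = −0.78, so dQ/dP = 1/(−0.78) = -1.282.
ε = (dQ/dP)(P/Q) = (-1.282)(81.60/80).

-1.31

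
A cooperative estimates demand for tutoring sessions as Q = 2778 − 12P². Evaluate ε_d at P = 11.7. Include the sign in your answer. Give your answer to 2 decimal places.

At P = 11.7, Q = 1135.320.
dQ/dP = −24P = -280.800.
ε = (dQ/dP)(P/Q) = (-280.800)(11.7/1135.320).
|ε| > 1, so demand is elastic at this price.

-2.89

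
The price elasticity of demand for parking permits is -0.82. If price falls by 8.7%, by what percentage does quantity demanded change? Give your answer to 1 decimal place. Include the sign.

7.1%

%ΔQ ≈ ε × %ΔP = (-0.82)(-8.7%) = 7.13%.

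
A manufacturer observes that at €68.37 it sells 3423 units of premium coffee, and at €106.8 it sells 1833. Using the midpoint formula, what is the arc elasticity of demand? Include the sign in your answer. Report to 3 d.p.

-1.379

ΔQ = 1833 − 3423 = -1590; ΔP = 106.8 − 68.37 = 38.43.
Midpoints: P̄ = 87.59, Q̄ = 2628.0.
ε = (ΔQ/ΔP)(P̄/Q̄) = (-1590/38.43)(87.59/2628.0).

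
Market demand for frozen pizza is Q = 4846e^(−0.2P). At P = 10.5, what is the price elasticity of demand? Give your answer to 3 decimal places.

-2.100

At P = 10.5, Q = 593.424.
dQ/dP = −0.2·4846e^(−0.2P) = −0.2Q = -118.685.
ε = (dQ/dP)(P/Q) = (-118.685)(10.5/593.424).
|ε| > 1, so demand is elastic at this price.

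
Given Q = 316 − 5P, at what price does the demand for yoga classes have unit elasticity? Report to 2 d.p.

For linear demand Q = a − bP, ε = −bP/(a − bP). |ε| = 1 when bP = a − bP, i.e. P = a/(2b).
P = 316/(2·5) = 316/10 = 31.6000.

31.60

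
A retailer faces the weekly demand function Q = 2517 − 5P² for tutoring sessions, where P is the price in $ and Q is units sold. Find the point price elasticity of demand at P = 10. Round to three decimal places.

-0.496

At P = 10, Q = 2017.
dQ/dP = −10P = -100.
ε = (dQ/dP)(P/Q) = (-100)(10/2017).
|ε| < 1, so demand is inelastic at this price.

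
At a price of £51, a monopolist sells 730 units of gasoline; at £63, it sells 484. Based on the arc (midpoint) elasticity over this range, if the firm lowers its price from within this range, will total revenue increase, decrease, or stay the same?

Arc ε = (-246/12)(57.00/607.0) ≈ -1.925.
|ε| = 1.93 > 1, so demand is elastic. A price cut therefore raises total revenue.

increase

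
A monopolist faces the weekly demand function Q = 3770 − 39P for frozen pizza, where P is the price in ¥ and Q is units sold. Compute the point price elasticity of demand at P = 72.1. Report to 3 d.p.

At P = 72.1, Q = 958.100.
dQ/dP = −39.
ε = (dQ/dP)(P/Q) = (-39)(72.1/958.100).
|ε| > 1, so demand is elastic at this price.

-2.935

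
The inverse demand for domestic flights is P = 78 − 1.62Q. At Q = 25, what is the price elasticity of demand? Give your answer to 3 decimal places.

At Q = 25, P = 78 − 1.62(25) = 37.50.
dP/dQ = −1.62, so dQ/dP = 1/(−1.62) = -0.617.
ε = (dQ/dP)(P/Q) = (-0.617)(37.50/25).

-0.926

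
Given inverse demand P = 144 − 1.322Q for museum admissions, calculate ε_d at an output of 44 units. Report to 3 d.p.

-1.476

At Q = 44, P = 144 − 1.322(44) = 85.83.
dP/dQ = −1.322, so dQ/dP = 1/(−1.322) = -0.756.
ε = (dQ/dP)(P/Q) = (-0.756)(85.83/44).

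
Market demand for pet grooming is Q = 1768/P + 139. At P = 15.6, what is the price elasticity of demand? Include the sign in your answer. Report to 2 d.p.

-0.45

At P = 15.6, Q = 252.333.
dQ/dP = −1768/P² = -7.265.
ε = (dQ/dP)(P/Q) = (-7.265)(15.6/252.333).
|ε| < 1, so demand is inelastic at this price.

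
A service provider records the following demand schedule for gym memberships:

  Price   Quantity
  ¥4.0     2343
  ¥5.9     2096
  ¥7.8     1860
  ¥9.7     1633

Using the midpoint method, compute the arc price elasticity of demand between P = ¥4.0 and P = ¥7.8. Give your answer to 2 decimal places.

At P = 4.0, Q = 2343; at P = 7.8, Q = 1860.
ΔQ = -483, ΔP = 3.8. Midpoints: P̄ = 5.90, Q̄ = 2101.5.
ε = (ΔQ/ΔP)(P̄/Q̄) = (-483/3.8)(5.90/2101.5).

-0.36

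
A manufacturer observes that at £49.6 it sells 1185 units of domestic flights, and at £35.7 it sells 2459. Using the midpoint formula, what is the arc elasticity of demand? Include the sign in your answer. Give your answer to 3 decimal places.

-2.145

ΔQ = 2459 − 1185 = 1274; ΔP = 35.7 − 49.6 = -13.9.
Midpoints: P̄ = 42.65, Q̄ = 1822.0.
ε = (ΔQ/ΔP)(P̄/Q̄) = (1274/-13.9)(42.65/1822.0).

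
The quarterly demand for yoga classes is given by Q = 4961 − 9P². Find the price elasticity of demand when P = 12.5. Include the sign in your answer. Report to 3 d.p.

At P = 12.5, Q = 3554.750.
dQ/dP = −18P = -225.
ε = (dQ/dP)(P/Q) = (-225)(12.5/3554.750).

-0.791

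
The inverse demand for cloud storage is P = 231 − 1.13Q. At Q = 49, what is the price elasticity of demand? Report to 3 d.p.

-3.172

At Q = 49, P = 231 − 1.13(49) = 175.63.
dP/dQ = −1.13, so dQ/dP = 1/(−1.13) = -0.885.
ε = (dQ/dP)(P/Q) = (-0.885)(175.63/49).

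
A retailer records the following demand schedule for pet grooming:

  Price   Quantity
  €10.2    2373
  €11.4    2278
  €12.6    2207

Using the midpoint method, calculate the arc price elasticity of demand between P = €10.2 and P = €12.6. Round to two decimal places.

-0.34

At P = 10.2, Q = 2373; at P = 12.6, Q = 2207.
ΔQ = -166, ΔP = 2.4. Midpoints: P̄ = 11.40, Q̄ = 2290.0.
ε = (ΔQ/ΔP)(P̄/Q̄) = (-166/2.4)(11.40/2290.0).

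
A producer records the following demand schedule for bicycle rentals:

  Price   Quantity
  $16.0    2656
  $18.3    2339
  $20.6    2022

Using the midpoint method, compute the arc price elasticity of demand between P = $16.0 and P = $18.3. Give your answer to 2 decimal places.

-0.95

At P = 16.0, Q = 2656; at P = 18.3, Q = 2339.
ΔQ = -317, ΔP = 2.3. Midpoints: P̄ = 17.15, Q̄ = 2497.5.
ε = (ΔQ/ΔP)(P̄/Q̄) = (-317/2.3)(17.15/2497.5).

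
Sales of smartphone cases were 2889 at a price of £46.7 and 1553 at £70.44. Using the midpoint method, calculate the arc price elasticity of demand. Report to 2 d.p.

-1.48

ΔQ = 1553 − 2889 = -1336; ΔP = 70.44 − 46.7 = 23.74.
Midpoints: P̄ = 58.57, Q̄ = 2221.0.
ε = (ΔQ/ΔP)(P̄/Q̄) = (-1336/23.74)(58.57/2221.0).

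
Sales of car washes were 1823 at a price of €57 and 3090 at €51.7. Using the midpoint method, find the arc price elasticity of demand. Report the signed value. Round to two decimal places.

ΔQ = 3090 − 1823 = 1267; ΔP = 51.7 − 57 = -5.3.
Midpoints: P̄ = 54.35, Q̄ = 2456.5.
ε = (ΔQ/ΔP)(P̄/Q̄) = (1267/-5.3)(54.35/2456.5).

-5.29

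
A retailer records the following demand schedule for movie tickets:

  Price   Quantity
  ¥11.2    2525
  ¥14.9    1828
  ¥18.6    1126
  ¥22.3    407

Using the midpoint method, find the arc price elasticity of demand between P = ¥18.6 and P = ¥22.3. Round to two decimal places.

-5.18

At P = 18.6, Q = 1126; at P = 22.3, Q = 407.
ΔQ = -719, ΔP = 3.7. Midpoints: P̄ = 20.45, Q̄ = 766.5.
ε = (ΔQ/ΔP)(P̄/Q̄) = (-719/3.7)(20.45/766.5).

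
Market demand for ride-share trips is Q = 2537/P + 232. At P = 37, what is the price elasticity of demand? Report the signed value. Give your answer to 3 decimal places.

-0.228

At P = 37, Q = 300.568.
dQ/dP = −2537/P² = -1.853.
ε = (dQ/dP)(P/Q) = (-1.853)(37/300.568).
|ε| < 1, so demand is inelastic at this price.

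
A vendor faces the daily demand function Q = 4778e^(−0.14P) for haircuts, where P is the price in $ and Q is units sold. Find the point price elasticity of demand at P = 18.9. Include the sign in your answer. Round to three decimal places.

-2.646

At P = 18.9, Q = 338.924.
dQ/dP = −0.14·4778e^(−0.14P) = −0.14Q = -47.449.
ε = (dQ/dP)(P/Q) = (-47.449)(18.9/338.924).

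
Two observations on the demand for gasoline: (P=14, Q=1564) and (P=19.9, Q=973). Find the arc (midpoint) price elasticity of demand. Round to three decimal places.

-1.338

ΔQ = 973 − 1564 = -591; ΔP = 19.9 − 14 = 5.9.
Midpoints: P̄ = 16.95, Q̄ = 1268.5.
ε = (ΔQ/ΔP)(P̄/Q̄) = (-591/5.9)(16.95/1268.5).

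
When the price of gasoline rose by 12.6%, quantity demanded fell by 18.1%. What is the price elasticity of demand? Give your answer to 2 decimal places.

ε = %ΔQ / %ΔP = (-18.1)/(12.6) = -1.437.

-1.44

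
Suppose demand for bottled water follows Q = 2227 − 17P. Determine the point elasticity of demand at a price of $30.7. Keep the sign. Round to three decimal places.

At P = 30.7, Q = 1705.100.
dQ/dP = −17.
ε = (dQ/dP)(P/Q) = (-17)(30.7/1705.100).

-0.306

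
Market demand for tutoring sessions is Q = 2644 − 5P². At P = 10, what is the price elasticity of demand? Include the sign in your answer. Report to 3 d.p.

-0.466

At P = 10, Q = 2144.
dQ/dP = −10P = -100.
ε = (dQ/dP)(P/Q) = (-100)(10/2144).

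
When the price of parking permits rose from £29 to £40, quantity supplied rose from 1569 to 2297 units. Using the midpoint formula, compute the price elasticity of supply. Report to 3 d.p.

ΔQ = 2297 − 1569 = 728; ΔP = 40 − 29 = 11.
Midpoints: P̄ = 34.50, Q̄ = 1933.0.
ε_s = (ΔQ/ΔP)(P̄/Q̄) = (728/11)(34.50/1933.0).

1.181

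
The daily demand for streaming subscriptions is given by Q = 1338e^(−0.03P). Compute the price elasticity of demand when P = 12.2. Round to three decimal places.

At P = 12.2, Q = 927.907.
dQ/dP = −0.03·1338e^(−0.03P) = −0.03Q = -27.837.
ε = (dQ/dP)(P/Q) = (-27.837)(12.2/927.907).
|ε| < 1, so demand is inelastic at this price.

-0.366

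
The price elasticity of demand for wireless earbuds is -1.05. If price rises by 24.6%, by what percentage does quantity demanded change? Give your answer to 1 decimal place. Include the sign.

%ΔQ ≈ ε × %ΔP = (-1.05)(24.6%) = -25.83%.

-25.8%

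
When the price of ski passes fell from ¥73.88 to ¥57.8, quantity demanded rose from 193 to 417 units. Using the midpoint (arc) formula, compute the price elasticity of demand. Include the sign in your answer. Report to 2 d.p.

ΔQ = 417 − 193 = 224; ΔP = 57.8 − 73.88 = -16.08.
Midpoints: P̄ = 65.84, Q̄ = 305.0.
ε = (ΔQ/ΔP)(P̄/Q̄) = (224/-16.08)(65.84/305.0).

-3.01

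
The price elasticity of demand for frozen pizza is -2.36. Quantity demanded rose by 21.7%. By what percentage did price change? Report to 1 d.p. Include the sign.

-9.2%

%ΔP ≈ %ΔQ / ε = (21.7%)/(-2.36) = -9.19%.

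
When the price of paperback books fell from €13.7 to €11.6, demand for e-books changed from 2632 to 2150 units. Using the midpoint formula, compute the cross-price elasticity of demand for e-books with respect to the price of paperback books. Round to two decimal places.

ΔQ_x = 2150 − 2632 = -482; ΔP_y = 11.6 − 13.7 = -2.1.
Midpoints: P̄_y = 12.65, Q̄_x = 2391.0.
ε_xy = (ΔQ_x/ΔP_y)(P̄_y/Q̄_x) = (-482/-2.1)(12.65/2391.0).

1.21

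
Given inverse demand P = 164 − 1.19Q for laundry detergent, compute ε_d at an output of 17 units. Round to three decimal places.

-7.107

At Q = 17, P = 164 − 1.19(17) = 143.77.
dP/dQ = −1.19, so dQ/dP = 1/(−1.19) = -0.840.
ε = (dQ/dP)(P/Q) = (-0.840)(143.77/17).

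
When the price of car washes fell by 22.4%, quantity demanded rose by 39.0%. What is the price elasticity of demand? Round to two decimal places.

-1.74

ε = %ΔQ / %ΔP = (39.0)/(-22.4) = -1.741.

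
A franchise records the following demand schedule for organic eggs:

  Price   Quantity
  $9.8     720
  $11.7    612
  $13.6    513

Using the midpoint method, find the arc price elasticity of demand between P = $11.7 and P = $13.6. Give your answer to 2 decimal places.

At P = 11.7, Q = 612; at P = 13.6, Q = 513.
ΔQ = -99, ΔP = 1.9. Midpoints: P̄ = 12.65, Q̄ = 562.5.
ε = (ΔQ/ΔP)(P̄/Q̄) = (-99/1.9)(12.65/562.5).

-1.17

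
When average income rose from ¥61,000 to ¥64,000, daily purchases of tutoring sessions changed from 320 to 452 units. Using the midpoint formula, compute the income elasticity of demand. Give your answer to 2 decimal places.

ΔQ = 132, ΔI = 3000. Midpoints: Ī = 62,500, Q̄ = 386.0.
ε_I = (ΔQ/ΔI)(Ī/Q̄) = (132/3000)(62500/386.0).
ε_I > 0, so the good is normal.

7.12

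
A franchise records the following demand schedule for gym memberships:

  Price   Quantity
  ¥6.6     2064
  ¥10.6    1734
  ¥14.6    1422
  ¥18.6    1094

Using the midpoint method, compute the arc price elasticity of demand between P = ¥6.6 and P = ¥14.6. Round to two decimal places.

-0.49

At P = 6.6, Q = 2064; at P = 14.6, Q = 1422.
ΔQ = -642, ΔP = 8.0. Midpoints: P̄ = 10.60, Q̄ = 1743.0.
ε = (ΔQ/ΔP)(P̄/Q̄) = (-642/8.0)(10.60/1743.0).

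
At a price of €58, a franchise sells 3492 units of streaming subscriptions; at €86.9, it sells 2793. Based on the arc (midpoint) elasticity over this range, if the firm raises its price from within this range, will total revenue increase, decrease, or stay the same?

Arc ε = (-699/28.9)(72.45/3142.5) ≈ -0.558.
|ε| = 0.56 < 1, so demand is inelastic. A price rise therefore raises total revenue.

increase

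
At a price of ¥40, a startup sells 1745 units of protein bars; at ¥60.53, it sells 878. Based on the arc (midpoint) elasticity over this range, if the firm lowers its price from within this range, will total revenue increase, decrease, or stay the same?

increase

Arc ε = (-867/20.53)(50.27/1311.5) ≈ -1.619.
|ε| = 1.62 > 1, so demand is elastic. A price cut therefore raises total revenue.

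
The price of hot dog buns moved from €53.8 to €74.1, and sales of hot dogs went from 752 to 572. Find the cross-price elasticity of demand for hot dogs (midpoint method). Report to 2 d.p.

ΔQ_x = 572 − 752 = -180; ΔP_y = 74.1 − 53.8 = 20.3.
Midpoints: P̄_y = 63.95, Q̄_x = 662.0.
ε_xy = (ΔQ_x/ΔP_y)(P̄_y/Q̄_x) = (-180/20.3)(63.95/662.0).

-0.86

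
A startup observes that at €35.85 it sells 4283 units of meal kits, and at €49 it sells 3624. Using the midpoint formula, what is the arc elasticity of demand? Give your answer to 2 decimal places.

ΔQ = 3624 − 4283 = -659; ΔP = 49 − 35.85 = 13.15.
Midpoints: P̄ = 42.42, Q̄ = 3953.5.
ε = (ΔQ/ΔP)(P̄/Q̄) = (-659/13.15)(42.42/3953.5).

-0.54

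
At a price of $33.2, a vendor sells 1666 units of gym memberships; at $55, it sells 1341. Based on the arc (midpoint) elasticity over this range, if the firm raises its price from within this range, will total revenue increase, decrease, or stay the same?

Arc ε = (-325/21.8)(44.10/1503.5) ≈ -0.437.
|ε| = 0.44 < 1, so demand is inelastic. A price rise therefore raises total revenue.

increase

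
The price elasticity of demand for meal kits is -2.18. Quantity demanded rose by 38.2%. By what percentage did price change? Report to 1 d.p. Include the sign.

%ΔP ≈ %ΔQ / ε = (38.2%)/(-2.18) = -17.52%.

-17.5%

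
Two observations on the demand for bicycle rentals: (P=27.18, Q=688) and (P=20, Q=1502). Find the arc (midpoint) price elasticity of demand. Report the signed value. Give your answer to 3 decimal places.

-2.442

ΔQ = 1502 − 688 = 814; ΔP = 20 − 27.18 = -7.18.
Midpoints: P̄ = 23.59, Q̄ = 1095.0.
ε = (ΔQ/ΔP)(P̄/Q̄) = (814/-7.18)(23.59/1095.0).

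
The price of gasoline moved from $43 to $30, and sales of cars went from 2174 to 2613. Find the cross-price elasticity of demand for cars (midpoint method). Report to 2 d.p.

-0.51

ΔQ_x = 2613 − 2174 = 439; ΔP_y = 30 − 43 = -13.
Midpoints: P̄_y = 36.50, Q̄_x = 2393.5.
ε_xy = (ΔQ_x/ΔP_y)(P̄_y/Q̄_x) = (439/-13)(36.50/2393.5).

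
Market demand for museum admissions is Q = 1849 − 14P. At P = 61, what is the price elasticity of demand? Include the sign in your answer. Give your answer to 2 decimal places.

-0.86

At P = 61, Q = 995.
dQ/dP = −14.
ε = (dQ/dP)(P/Q) = (-14)(61/995).
|ε| < 1, so demand is inelastic at this price.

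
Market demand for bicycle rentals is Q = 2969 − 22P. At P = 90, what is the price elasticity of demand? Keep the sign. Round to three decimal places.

-2.002

At P = 90, Q = 989.
dQ/dP = −22.
ε = (dQ/dP)(P/Q) = (-22)(90/989).
|ε| > 1, so demand is elastic at this price.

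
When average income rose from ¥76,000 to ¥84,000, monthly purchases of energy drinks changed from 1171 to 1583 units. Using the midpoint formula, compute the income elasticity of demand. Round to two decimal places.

2.99

ΔQ = 412, ΔI = 8000. Midpoints: Ī = 80,000, Q̄ = 1377.0.
ε_I = (ΔQ/ΔI)(Ī/Q̄) = (412/8000)(80000/1377.0).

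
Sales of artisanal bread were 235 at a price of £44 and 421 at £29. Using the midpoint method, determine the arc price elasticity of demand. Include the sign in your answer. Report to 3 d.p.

ΔQ = 421 − 235 = 186; ΔP = 29 − 44 = -15.
Midpoints: P̄ = 36.50, Q̄ = 328.0.
ε = (ΔQ/ΔP)(P̄/Q̄) = (186/-15)(36.50/328.0).

-1.380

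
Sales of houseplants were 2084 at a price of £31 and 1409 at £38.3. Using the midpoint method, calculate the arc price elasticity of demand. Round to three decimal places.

-1.834

ΔQ = 1409 − 2084 = -675; ΔP = 38.3 − 31 = 7.3.
Midpoints: P̄ = 34.65, Q̄ = 1746.5.
ε = (ΔQ/ΔP)(P̄/Q̄) = (-675/7.3)(34.65/1746.5).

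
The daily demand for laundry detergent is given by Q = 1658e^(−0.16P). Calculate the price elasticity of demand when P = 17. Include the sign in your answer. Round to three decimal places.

At P = 17, Q = 109.220.
dQ/dP = −0.16·1658e^(−0.16P) = −0.16Q = -17.475.
ε = (dQ/dP)(P/Q) = (-17.475)(17/109.220).

-2.720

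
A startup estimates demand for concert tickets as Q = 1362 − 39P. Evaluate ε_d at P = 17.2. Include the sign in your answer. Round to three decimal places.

-0.970

At P = 17.2, Q = 691.200.
dQ/dP = −39.
ε = (dQ/dP)(P/Q) = (-39)(17.2/691.200).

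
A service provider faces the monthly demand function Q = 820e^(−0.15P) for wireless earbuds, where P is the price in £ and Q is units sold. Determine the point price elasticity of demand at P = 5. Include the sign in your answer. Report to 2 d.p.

At P = 5, Q = 387.341.
dQ/dP = −0.15·820e^(−0.15P) = −0.15Q = -58.101.
ε = (dQ/dP)(P/Q) = (-58.101)(5/387.341).

-0.75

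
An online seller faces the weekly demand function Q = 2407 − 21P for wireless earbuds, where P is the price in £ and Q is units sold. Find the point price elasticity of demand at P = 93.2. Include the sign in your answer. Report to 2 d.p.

At P = 93.2, Q = 449.800.
dQ/dP = −21.
ε = (dQ/dP)(P/Q) = (-21)(93.2/449.800).

-4.35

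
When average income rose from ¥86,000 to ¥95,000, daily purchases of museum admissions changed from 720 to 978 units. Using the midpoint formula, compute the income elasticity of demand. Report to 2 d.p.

ΔQ = 258, ΔI = 9000. Midpoints: Ī = 90,500, Q̄ = 849.0.
ε_I = (ΔQ/ΔI)(Ī/Q̄) = (258/9000)(90500/849.0).

3.06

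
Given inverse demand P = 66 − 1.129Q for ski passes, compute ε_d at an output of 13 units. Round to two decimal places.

-3.50

At Q = 13, P = 66 − 1.129(13) = 51.32.
dP/dQ = −1.129, so dQ/dP = 1/(−1.129) = -0.886.
ε = (dQ/dP)(P/Q) = (-0.886)(51.32/13).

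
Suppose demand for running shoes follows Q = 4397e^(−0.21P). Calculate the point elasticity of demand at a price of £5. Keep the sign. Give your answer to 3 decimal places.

At P = 5, Q = 1538.676.
dQ/dP = −0.21·4397e^(−0.21P) = −0.21Q = -323.122.
ε = (dQ/dP)(P/Q) = (-323.122)(5/1538.676).
|ε| > 1, so demand is elastic at this price.

-1.050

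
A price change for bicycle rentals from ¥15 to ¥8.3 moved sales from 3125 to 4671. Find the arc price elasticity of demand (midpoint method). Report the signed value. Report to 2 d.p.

-0.69

ΔQ = 4671 − 3125 = 1546; ΔP = 8.3 − 15 = -6.7.
Midpoints: P̄ = 11.65, Q̄ = 3898.0.
ε = (ΔQ/ΔP)(P̄/Q̄) = (1546/-6.7)(11.65/3898.0).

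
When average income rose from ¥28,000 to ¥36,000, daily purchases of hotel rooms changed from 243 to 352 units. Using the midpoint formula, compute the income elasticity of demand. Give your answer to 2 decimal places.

1.47

ΔQ = 109, ΔI = 8000. Midpoints: Ī = 32,000, Q̄ = 297.5.
ε_I = (ΔQ/ΔI)(Ī/Q̄) = (109/8000)(32000/297.5).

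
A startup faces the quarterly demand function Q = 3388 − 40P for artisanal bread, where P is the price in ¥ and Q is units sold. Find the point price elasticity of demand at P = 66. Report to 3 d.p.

At P = 66, Q = 748.
dQ/dP = −40.
ε = (dQ/dP)(P/Q) = (-40)(66/748).

-3.529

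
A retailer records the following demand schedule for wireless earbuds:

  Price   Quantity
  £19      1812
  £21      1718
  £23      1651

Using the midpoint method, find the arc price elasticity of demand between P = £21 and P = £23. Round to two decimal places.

At P = 21, Q = 1718; at P = 23, Q = 1651.
ΔQ = -67, ΔP = 2. Midpoints: P̄ = 22.00, Q̄ = 1684.5.
ε = (ΔQ/ΔP)(P̄/Q̄) = (-67/2)(22.00/1684.5).

-0.44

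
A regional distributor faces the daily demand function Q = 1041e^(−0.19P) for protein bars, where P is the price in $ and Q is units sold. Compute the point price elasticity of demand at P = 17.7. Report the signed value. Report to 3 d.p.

At P = 17.7, Q = 36.051.
dQ/dP = −0.19·1041e^(−0.19P) = −0.19Q = -6.850.
ε = (dQ/dP)(P/Q) = (-6.850)(17.7/36.051).
|ε| > 1, so demand is elastic at this price.

-3.363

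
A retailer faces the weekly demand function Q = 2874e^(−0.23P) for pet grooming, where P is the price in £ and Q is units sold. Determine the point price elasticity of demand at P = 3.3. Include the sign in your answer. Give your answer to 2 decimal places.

At P = 3.3, Q = 1345.418.
dQ/dP = −0.23·2874e^(−0.23P) = −0.23Q = -309.446.
ε = (dQ/dP)(P/Q) = (-309.446)(3.3/1345.418).
|ε| < 1, so demand is inelastic at this price.

-0.76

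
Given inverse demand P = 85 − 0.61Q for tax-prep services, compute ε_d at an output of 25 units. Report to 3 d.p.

-4.574

At Q = 25, P = 85 − 0.61(25) = 69.75.
dP/dQ = −0.61, so dQ/dP = 1/(−0.61) = -1.639.
ε = (dQ/dP)(P/Q) = (-1.639)(69.75/25).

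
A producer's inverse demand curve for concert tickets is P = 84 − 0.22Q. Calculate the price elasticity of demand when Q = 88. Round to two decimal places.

At Q = 88, P = 84 − 0.22(88) = 64.64.
dP/dQ = −0.22, so dQ/dP = 1/(−0.22) = -4.545.
ε = (dQ/dP)(P/Q) = (-4.545)(64.64/88).

-3.34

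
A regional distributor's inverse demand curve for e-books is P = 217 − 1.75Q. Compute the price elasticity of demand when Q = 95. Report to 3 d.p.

At Q = 95, P = 217 − 1.75(95) = 50.75.
dP/dQ = −1.75, so dQ/dP = 1/(−1.75) = -0.571.
ε = (dQ/dP)(P/Q) = (-0.571)(50.75/95).

-0.305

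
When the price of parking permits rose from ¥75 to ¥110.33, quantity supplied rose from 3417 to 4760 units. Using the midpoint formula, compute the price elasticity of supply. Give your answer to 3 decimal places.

ΔQ = 4760 − 3417 = 1343; ΔP = 110.33 − 75 = 35.33.
Midpoints: P̄ = 92.66, Q̄ = 4088.5.
ε_s = (ΔQ/ΔP)(P̄/Q̄) = (1343/35.33)(92.66/4088.5).

0.862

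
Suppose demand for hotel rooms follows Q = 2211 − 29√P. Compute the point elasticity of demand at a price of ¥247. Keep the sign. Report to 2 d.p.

At P = 247, Q = 1755.229.
dQ/dP = −29/(2√P) = -0.923.
ε = (dQ/dP)(P/Q) = (-0.923)(247/1755.229).

-0.13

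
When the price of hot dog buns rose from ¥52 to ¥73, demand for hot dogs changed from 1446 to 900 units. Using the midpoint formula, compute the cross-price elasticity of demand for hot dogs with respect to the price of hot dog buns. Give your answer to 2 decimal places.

-1.39

ΔQ_x = 900 − 1446 = -546; ΔP_y = 73 − 52 = 21.
Midpoints: P̄_y = 62.50, Q̄_x = 1173.0.
ε_xy = (ΔQ_x/ΔP_y)(P̄_y/Q̄_x) = (-546/21)(62.50/1173.0).
ε_xy < 0, so the goods are complements.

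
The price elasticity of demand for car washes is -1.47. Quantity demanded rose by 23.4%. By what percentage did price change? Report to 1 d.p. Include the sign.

%ΔP ≈ %ΔQ / ε = (23.4%)/(-1.47) = -15.92%.

-15.9%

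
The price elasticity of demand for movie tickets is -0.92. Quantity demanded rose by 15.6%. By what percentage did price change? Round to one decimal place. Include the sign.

%ΔP ≈ %ΔQ / ε = (15.6%)/(-0.92) = -16.96%.

-17.0%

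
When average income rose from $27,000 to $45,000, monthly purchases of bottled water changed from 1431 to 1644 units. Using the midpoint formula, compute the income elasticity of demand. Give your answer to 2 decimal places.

0.28

ΔQ = 213, ΔI = 18000. Midpoints: Ī = 36,000, Q̄ = 1537.5.
ε_I = (ΔQ/ΔI)(Ī/Q̄) = (213/18000)(36000/1537.5).
ε_I > 0, so the good is normal.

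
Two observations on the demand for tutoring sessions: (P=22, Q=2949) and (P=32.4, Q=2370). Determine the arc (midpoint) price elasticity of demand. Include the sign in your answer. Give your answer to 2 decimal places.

-0.57

ΔQ = 2370 − 2949 = -579; ΔP = 32.4 − 22 = 10.4.
Midpoints: P̄ = 27.20, Q̄ = 2659.5.
ε = (ΔQ/ΔP)(P̄/Q̄) = (-579/10.4)(27.20/2659.5).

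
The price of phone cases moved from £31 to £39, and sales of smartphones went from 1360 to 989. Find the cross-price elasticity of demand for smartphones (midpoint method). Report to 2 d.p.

-1.38

ΔQ_x = 989 − 1360 = -371; ΔP_y = 39 − 31 = 8.
Midpoints: P̄_y = 35.00, Q̄_x = 1174.5.
ε_xy = (ΔQ_x/ΔP_y)(P̄_y/Q̄_x) = (-371/8)(35.00/1174.5).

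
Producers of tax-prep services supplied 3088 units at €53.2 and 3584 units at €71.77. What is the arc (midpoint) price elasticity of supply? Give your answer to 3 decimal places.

ΔQ = 3584 − 3088 = 496; ΔP = 71.77 − 53.2 = 18.57.
Midpoints: P̄ = 62.48, Q̄ = 3336.0.
ε_s = (ΔQ/ΔP)(P̄/Q̄) = (496/18.57)(62.48/3336.0).

0.500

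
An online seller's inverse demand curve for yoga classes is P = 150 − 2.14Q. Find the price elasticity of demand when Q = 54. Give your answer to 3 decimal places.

-0.298

At Q = 54, P = 150 − 2.14(54) = 34.44.
dP/dQ = −2.14, so dQ/dP = 1/(−2.14) = -0.467.
ε = (dQ/dP)(P/Q) = (-0.467)(34.44/54).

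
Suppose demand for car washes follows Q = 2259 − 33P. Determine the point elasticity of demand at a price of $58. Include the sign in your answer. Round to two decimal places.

-5.55

At P = 58, Q = 345.
dQ/dP = −33.
ε = (dQ/dP)(P/Q) = (-33)(58/345).
|ε| > 1, so demand is elastic at this price.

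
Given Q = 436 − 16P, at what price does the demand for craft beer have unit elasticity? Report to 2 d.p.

13.63

For linear demand Q = a − bP, ε = −bP/(a − bP). |ε| = 1 when bP = a − bP, i.e. P = a/(2b).
P = 436/(2·16) = 436/32 = 13.6250.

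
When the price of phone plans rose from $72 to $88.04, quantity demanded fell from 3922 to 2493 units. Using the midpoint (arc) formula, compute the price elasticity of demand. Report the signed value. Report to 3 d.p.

ΔQ = 2493 − 3922 = -1429; ΔP = 88.04 − 72 = 16.04.
Midpoints: P̄ = 80.02, Q̄ = 3207.5.
ε = (ΔQ/ΔP)(P̄/Q̄) = (-1429/16.04)(80.02/3207.5).

-2.223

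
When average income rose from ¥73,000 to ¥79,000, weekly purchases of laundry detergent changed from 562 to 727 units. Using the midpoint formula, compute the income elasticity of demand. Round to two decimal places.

ΔQ = 165, ΔI = 6000. Midpoints: Ī = 76,000, Q̄ = 644.5.
ε_I = (ΔQ/ΔI)(Ī/Q̄) = (165/6000)(76000/644.5).
ε_I > 0, so the good is normal.

3.24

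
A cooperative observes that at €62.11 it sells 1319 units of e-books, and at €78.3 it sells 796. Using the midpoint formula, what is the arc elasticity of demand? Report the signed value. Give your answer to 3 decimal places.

-2.145

ΔQ = 796 − 1319 = -523; ΔP = 78.3 − 62.11 = 16.19.
Midpoints: P̄ = 70.20, Q̄ = 1057.5.
ε = (ΔQ/ΔP)(P̄/Q̄) = (-523/16.19)(70.20/1057.5).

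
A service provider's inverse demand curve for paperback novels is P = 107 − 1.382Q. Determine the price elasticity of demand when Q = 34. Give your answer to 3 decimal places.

At Q = 34, P = 107 − 1.382(34) = 60.01.
dP/dQ = −1.382, so dQ/dP = 1/(−1.382) = -0.724.
ε = (dQ/dP)(P/Q) = (-0.724)(60.01/34).

-1.277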